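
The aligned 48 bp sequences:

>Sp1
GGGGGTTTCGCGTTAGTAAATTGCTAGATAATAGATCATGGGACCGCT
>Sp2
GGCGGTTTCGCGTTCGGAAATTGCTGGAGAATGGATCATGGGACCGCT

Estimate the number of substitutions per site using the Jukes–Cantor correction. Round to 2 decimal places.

The sequences differ at 6 of 48 sites (3, 15, 17, 26, 29, 33), so p = 6/48 = 0.125.
d = −(3/4) ln(1 − 4p/3) = −0.75 ln(1 − 0.166667) = −0.75 ln(0.833333)
  = −0.75 × (-0.182322) = 0.136742 substitutions/site.

0.14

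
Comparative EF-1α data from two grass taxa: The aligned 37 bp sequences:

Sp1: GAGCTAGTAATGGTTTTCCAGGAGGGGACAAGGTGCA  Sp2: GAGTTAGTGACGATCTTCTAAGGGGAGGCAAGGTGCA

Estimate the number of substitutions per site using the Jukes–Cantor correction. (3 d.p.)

0.335

The sequences differ at 10 of 37 sites (4, 9, 11, 13, 15, 19, 21, 23, 26, 28), so p = 10/37 ≈ 0.27027.
d = −(3/4) ln(1 − 4p/3) = −0.75 ln(1 − 0.36036) = −0.75 ln(0.63964)
  = −0.75 × (-0.446850) = 0.335138 substitutions/site.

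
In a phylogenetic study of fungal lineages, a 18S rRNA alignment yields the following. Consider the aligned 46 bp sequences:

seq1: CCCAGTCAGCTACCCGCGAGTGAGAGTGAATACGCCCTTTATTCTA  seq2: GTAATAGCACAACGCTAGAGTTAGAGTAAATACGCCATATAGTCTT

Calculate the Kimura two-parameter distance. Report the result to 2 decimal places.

Of 46 sites, 3 differences are transitions and 15 are transversions, so P = 3/46 ≈ 0.065217 and Q = 15/46 ≈ 0.326087.
Under the Kimura two-parameter model, d = −½ ln(1 − 2P − Q) − ¼ ln(1 − 2Q).
1 − 2P − Q = 0.543479, giving −½ ln(0.543479) = 0.304882.
1 − 2Q = 0.347826, giving −¼ ln(0.347826) = 0.264013.
d = 0.304882 + 0.264013 = 0.568895.

0.57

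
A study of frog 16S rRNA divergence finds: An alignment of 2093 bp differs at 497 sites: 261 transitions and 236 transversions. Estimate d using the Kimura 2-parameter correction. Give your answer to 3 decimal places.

0.289

P = 261/2093 ≈ 0.124701 and Q = 236/2093 ≈ 0.112757.
Under the Kimura two-parameter model, d = −½ ln(1 − 2P − Q) − ¼ ln(1 − 2Q).
1 − 2P − Q = 0.637841, giving −½ ln(0.637841) = 0.224833.
1 − 2Q = 0.774486, giving −¼ ln(0.774486) = 0.063889.
d = 0.224833 + 0.063889 = 0.288722.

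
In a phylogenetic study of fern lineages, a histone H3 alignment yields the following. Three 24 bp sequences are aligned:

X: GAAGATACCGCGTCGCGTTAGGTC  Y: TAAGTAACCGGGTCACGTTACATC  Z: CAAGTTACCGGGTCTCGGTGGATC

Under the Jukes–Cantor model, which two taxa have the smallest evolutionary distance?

X–Y: 7/24 differ, p = 0.292, d = 0.369.
X–Z: 7/24 differ, p = 0.292, d = 0.369.
Y–Z: 6/24 differ, p = 0.250, d = 0.304.
The smallest distance is between Y and Z.

Y and Z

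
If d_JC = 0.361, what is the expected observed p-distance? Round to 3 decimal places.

0.287

p = (3/4)(1 − e^(−4d/3)) = 0.75 × (1 − e^(-0.481333)) = 0.75 × (1 − 0.617959) = 0.286531.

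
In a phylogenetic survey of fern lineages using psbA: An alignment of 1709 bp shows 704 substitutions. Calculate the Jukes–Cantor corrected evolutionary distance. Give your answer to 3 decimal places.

0.598

p = 704/1709 ≈ 0.411937.
d = −(3/4) ln(1 − 4p/3) = −0.75 ln(1 − 0.549249) = −0.75 ln(0.450751)
  = −0.75 × (-0.796840) = 0.597630 substitutions/site.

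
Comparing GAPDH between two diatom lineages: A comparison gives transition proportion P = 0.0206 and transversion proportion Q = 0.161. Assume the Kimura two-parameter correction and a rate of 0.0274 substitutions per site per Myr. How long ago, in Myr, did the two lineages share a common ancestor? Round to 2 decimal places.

Under the Kimura two-parameter model, d = −½ ln(1 − 2P − Q) − ¼ ln(1 − 2Q).
1 − 2P − Q = 0.7978, giving −½ ln(0.7978) = 0.112949.
1 − 2Q = 0.678, giving −¼ ln(0.678) = 0.097152.
d = 0.112949 + 0.097152 = 0.210101.
Under a molecular clock d = 2μt, so t = d/(2μ) = 0.210101 / (2 × 0.0274) = 3.83 Myr.

3.83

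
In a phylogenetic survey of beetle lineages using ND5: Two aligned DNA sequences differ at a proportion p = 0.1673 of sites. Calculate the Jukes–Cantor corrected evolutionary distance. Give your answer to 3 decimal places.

0.189

d = −(3/4) ln(1 − 4p/3) = −0.75 ln(1 − 0.223067) = −0.75 ln(0.776933)
  = −0.75 × (-0.252401) = 0.189301 substitutions/site.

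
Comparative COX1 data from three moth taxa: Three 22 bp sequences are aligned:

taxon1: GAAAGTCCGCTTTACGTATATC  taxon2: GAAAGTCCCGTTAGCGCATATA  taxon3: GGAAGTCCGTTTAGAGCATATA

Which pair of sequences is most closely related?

taxon1–taxon2: 6/22 differ, p = 0.273, d = 0.339.
taxon1–taxon3: 7/22 differ, p = 0.318, d = 0.414.
taxon2–taxon3: 4/22 differ, p = 0.182, d = 0.208.
The smallest distance is between taxon2 and taxon3.

taxon2 and taxon3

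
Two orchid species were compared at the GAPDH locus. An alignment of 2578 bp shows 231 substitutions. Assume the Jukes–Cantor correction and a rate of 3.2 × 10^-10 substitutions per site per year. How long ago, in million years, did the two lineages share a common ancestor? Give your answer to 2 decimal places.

149.10

p = 231/2578 ≈ 0.089604.
d = −(3/4) ln(1 − 4p/3) = −0.75 ln(1 − 0.119472) = −0.75 ln(0.880528)
  = −0.75 × (-0.127234) = 0.095426 substitutions/site.
Under a molecular clock d = 2μt, so t = d/(2μ) = 0.095426 / (2 × 3.2 × 10^-10) = 149.10 million years.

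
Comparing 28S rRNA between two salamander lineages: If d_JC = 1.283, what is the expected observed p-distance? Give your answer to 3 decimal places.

0.614

p = (3/4)(1 − e^(−4d/3)) = 0.75 × (1 − e^(-1.710667)) = 0.75 × (1 − 0.180745) = 0.614441.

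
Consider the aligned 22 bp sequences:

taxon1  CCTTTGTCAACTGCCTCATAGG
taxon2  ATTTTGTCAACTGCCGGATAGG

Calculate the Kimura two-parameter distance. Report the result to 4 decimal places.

0.2085

Of 22 sites, 1 differences are transitions and 3 are transversions, so P = 1/22 ≈ 0.045455 and Q = 3/22 ≈ 0.136364.
Under the Kimura two-parameter model, d = −½ ln(1 − 2P − Q) − ¼ ln(1 − 2Q).
1 − 2P − Q = 0.772726, giving −½ ln(0.772726) = 0.128915.
1 − 2Q = 0.727272, giving −¼ ln(0.727272) = 0.079614.
d = 0.128915 + 0.079614 = 0.208529.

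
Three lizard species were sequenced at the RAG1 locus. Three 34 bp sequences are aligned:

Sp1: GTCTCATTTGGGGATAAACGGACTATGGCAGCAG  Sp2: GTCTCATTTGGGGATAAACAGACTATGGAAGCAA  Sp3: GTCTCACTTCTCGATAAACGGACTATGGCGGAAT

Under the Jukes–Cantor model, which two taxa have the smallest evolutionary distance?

Sp1 and Sp2

Sp1–Sp2: 3/34 differ, p = 0.088, d = 0.094.
Sp1–Sp3: 7/34 differ, p = 0.206, d = 0.241.
Sp2–Sp3: 9/34 differ, p = 0.265, d = 0.326.
The smallest distance is between Sp1 and Sp2.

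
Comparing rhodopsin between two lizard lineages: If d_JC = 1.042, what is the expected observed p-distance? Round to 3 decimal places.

p = (3/4)(1 − e^(−4d/3)) = 0.75 × (1 − e^(-1.389333)) = 0.75 × (1 − 0.249241) = 0.563069.

0.563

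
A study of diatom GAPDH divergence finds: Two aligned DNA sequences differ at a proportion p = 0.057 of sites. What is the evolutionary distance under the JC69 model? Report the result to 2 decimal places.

0.06

d = −(3/4) ln(1 − 4p/3) = −0.75 ln(1 − 0.076) = −0.75 ln(0.924)
  = −0.75 × (-0.079043) = 0.059282 substitutions/site.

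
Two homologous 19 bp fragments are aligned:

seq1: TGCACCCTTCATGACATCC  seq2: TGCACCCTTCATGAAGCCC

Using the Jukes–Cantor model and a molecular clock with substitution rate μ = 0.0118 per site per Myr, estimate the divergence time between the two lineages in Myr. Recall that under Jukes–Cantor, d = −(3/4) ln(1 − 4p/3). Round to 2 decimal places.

The sequences differ at 3 of 19 sites (15, 16, 17), so p = 3/19 ≈ 0.157895.
d = −(3/4) ln(1 − 4p/3) = −0.75 ln(1 − 0.210527) = −0.75 ln(0.789473)
  = −0.75 × (-0.236390) = 0.177293 substitutions/site.
Under a molecular clock d = 2μt, so t = d/(2μ) = 0.177293 / (2 × 0.0118) = 7.51 Myr.

7.51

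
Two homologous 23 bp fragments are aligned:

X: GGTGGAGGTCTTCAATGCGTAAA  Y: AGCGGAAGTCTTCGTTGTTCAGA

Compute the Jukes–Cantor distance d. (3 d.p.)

0.553

The sequences differ at 9 of 23 sites (1, 3, 7, 14, 15, 18, 19, 20, 22), so p = 9/23 ≈ 0.391304.
d = −(3/4) ln(1 − 4p/3) = −0.75 ln(1 − 0.521739) = −0.75 ln(0.478261)
  = −0.75 × (-0.737599) = 0.553199 substitutions/site.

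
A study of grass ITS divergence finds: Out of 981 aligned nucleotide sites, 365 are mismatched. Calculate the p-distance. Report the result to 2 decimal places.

p = 365/981 = 0.372069… ≈ 0.37 (to 2 d.p.).

0.37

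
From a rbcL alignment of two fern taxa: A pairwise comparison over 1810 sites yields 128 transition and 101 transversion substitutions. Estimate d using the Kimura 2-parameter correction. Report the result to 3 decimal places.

0.139

P = 128/1810 ≈ 0.070718 and Q = 101/1810 ≈ 0.055801.
Under the Kimura two-parameter model, d = −½ ln(1 − 2P − Q) − ¼ ln(1 − 2Q).
1 − 2P − Q = 0.802763, giving −½ ln(0.802763) = 0.109848.
1 − 2Q = 0.888398, giving −¼ ln(0.888398) = 0.029584.
d = 0.109848 + 0.029584 = 0.139432.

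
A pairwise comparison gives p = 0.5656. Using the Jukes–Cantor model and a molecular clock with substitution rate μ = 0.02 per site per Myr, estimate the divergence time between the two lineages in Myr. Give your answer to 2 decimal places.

d = −(3/4) ln(1 − 4p/3) = −0.75 ln(1 − 0.754133) = −0.75 ln(0.245867)
  = −0.75 × (-1.402965) = 1.052224 substitutions/site.
Under a molecular clock d = 2μt, so t = d/(2μ) = 1.052224 / (2 × 0.02) = 26.31 Myr.

26.31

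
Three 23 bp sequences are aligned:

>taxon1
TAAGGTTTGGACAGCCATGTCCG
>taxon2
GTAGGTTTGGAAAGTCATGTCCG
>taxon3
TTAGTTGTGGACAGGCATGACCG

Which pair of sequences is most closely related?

taxon1–taxon2: 4/23 differ, p = 0.174, d = 0.198.
taxon1–taxon3: 5/23 differ, p = 0.217, d = 0.257.
taxon2–taxon3: 6/23 differ, p = 0.261, d = 0.321.
The smallest distance is between taxon1 and taxon2.

taxon1 and taxon2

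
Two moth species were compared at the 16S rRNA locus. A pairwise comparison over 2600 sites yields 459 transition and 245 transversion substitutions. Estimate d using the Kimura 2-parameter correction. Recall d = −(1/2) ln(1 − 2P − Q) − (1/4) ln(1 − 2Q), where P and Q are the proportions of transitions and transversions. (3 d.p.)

P = 459/2600 ≈ 0.176538 and Q = 245/2600 ≈ 0.094231.
Under the Kimura two-parameter model, d = −½ ln(1 − 2P − Q) − ¼ ln(1 − 2Q).
1 − 2P − Q = 0.552693, giving −½ ln(0.552693) = 0.296476.
1 − 2Q = 0.811538, giving −¼ ln(0.811538) = 0.052206.
d = 0.296476 + 0.052206 = 0.348682.

0.349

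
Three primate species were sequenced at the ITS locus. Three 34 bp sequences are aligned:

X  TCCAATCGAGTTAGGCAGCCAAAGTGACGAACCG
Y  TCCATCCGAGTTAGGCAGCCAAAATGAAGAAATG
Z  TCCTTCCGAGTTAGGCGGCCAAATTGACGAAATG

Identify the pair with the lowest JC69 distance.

X–Y: 6/34 differ, p = 0.176, d = 0.201.
X–Z: 7/34 differ, p = 0.206, d = 0.241.
Y–Z: 4/34 differ, p = 0.118, d = 0.128.
The smallest distance is between Y and Z.

Y and Z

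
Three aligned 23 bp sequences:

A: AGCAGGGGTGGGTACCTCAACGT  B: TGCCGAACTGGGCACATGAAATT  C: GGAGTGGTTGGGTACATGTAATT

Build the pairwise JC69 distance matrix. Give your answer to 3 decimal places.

A–B: 10/23 sites differ → p ≈ 0.434783, d = −0.75 ln(1 − 0.579711) = 0.650110 ≈ 0.650.
A–C: 10/23 sites differ → p ≈ 0.434783, d = −0.75 ln(1 − 0.579711) = 0.650110 ≈ 0.650.
B–C: 9/23 sites differ → p ≈ 0.391304, d = −0.75 ln(1 − 0.521739) = 0.553199 ≈ 0.553.

d(A,B) = 0.650, d(A,C) = 0.650, d(B,C) = 0.553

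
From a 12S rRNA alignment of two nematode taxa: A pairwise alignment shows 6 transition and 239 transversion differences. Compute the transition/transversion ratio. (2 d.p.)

R = 6/239 = 0.025104… ≈ 0.03 (to 2 d.p.).

0.03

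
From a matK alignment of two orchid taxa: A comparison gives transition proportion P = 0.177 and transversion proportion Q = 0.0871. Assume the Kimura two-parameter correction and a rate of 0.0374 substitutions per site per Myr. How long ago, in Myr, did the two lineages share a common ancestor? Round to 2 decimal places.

Under the Kimura two-parameter model, d = −½ ln(1 − 2P − Q) − ¼ ln(1 − 2Q).
1 − 2P − Q = 0.5589, giving −½ ln(0.5589) = 0.290892.
1 − 2Q = 0.8258, giving −¼ ln(0.8258) = 0.047851.
d = 0.290892 + 0.047851 = 0.338743.
Under a molecular clock d = 2μt, so t = d/(2μ) = 0.338743 / (2 × 0.0374) = 4.53 Myr.

4.53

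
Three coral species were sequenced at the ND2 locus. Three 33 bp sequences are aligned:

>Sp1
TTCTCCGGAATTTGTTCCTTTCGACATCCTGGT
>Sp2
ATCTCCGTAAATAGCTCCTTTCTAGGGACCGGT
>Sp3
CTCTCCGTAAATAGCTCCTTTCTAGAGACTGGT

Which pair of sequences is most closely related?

Sp1–Sp2: 11/33 differ, p = 0.333, d = 0.441.
Sp1–Sp3: 9/33 differ, p = 0.273, d = 0.339.
Sp2–Sp3: 3/33 differ, p = 0.091, d = 0.097.
The smallest distance is between Sp2 and Sp3.

Sp2 and Sp3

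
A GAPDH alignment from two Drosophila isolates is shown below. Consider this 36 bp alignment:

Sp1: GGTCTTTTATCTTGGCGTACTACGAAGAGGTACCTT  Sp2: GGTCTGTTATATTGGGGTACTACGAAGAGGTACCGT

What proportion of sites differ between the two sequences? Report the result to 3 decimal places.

0.111

The sequences differ at 4 of 36 positions (sites 6, 11, 16, 35).
p = 4/36 = 0.111111… ≈ 0.111 (to 3 d.p.).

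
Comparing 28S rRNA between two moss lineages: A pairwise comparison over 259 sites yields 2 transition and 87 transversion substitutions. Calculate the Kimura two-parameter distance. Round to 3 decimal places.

0.495

P = 2/259 ≈ 0.007722 and Q = 87/259 ≈ 0.335907.
Under the Kimura two-parameter model, d = −½ ln(1 − 2P − Q) − ¼ ln(1 − 2Q).
1 − 2P − Q = 0.648649, giving −½ ln(0.648649) = 0.216432.
1 − 2Q = 0.328186, giving −¼ ln(0.328186) = 0.278544.
d = 0.216432 + 0.278544 = 0.494976.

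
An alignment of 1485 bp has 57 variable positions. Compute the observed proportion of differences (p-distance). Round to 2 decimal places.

p = 57/1485 = 0.038383… ≈ 0.04 (to 2 d.p.).

0.04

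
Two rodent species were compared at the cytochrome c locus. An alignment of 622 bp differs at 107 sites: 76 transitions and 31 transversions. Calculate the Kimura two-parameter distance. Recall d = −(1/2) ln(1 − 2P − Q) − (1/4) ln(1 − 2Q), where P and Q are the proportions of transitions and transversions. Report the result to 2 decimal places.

0.20

P = 76/622 ≈ 0.122186 and Q = 31/622 ≈ 0.049839.
Under the Kimura two-parameter model, d = −½ ln(1 − 2P − Q) − ¼ ln(1 − 2Q).
1 − 2P − Q = 0.705789, giving −½ ln(0.705789) = 0.174219.
1 − 2Q = 0.900322, giving −¼ ln(0.900322) = 0.026251.
d = 0.174219 + 0.026251 = 0.200470.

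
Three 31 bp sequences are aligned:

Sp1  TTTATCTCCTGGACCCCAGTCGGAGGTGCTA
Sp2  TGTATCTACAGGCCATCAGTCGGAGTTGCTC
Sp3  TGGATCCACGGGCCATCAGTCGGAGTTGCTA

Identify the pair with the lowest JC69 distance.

Sp2 and Sp3

Sp1–Sp2: 8/31 differ, p = 0.258, d = 0.316.
Sp1–Sp3: 9/31 differ, p = 0.290, d = 0.367.
Sp2–Sp3: 4/31 differ, p = 0.129, d = 0.142.
The smallest distance is between Sp2 and Sp3.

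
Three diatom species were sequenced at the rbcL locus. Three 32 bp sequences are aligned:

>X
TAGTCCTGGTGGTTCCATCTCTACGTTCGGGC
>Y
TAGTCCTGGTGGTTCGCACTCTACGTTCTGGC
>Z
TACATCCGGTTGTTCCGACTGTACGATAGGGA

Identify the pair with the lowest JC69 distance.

X–Y: 4/32 differ, p = 0.125, d = 0.137.
X–Z: 11/32 differ, p = 0.344, d = 0.460.
Y–Z: 12/32 differ, p = 0.375, d = 0.520.
The smallest distance is between X and Y.

X and Y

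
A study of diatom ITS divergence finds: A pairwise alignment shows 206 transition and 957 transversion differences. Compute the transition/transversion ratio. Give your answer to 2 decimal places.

R = 206/957 = 0.215256… ≈ 0.22 (to 2 d.p.).

0.22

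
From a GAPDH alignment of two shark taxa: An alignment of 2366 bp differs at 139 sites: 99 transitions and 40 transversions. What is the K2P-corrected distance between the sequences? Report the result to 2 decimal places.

0.06

P = 99/2366 ≈ 0.041843 and Q = 40/2366 ≈ 0.016906.
Under the Kimura two-parameter model, d = −½ ln(1 − 2P − Q) − ¼ ln(1 − 2Q).
1 − 2P − Q = 0.899408, giving −½ ln(0.899408) = 0.053009.
1 − 2Q = 0.966188, giving −¼ ln(0.966188) = 0.008599.
d = 0.053009 + 0.008599 = 0.061608.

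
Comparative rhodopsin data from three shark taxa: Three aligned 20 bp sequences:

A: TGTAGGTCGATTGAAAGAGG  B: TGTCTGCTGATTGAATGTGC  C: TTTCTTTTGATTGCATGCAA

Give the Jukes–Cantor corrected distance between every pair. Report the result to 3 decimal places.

d(A,B) = 0.471, d(A,C) = 0.824, d(B,C) = 0.471

A–B: 7/20 sites differ → p = 0.35, d = −0.75 ln(1 − 0.466667) = 0.471457 ≈ 0.471.
A–C: 10/20 sites differ → p = 0.5, d = −0.75 ln(1 − 0.666667) = 0.823960 ≈ 0.824.
B–C: 7/20 sites differ → p = 0.35, d = −0.75 ln(1 − 0.466667) = 0.471457 ≈ 0.471.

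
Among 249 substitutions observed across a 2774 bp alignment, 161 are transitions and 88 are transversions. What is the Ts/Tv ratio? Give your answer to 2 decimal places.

1.83

R = 161/88 = 1.829545… ≈ 1.83 (to 2 d.p.).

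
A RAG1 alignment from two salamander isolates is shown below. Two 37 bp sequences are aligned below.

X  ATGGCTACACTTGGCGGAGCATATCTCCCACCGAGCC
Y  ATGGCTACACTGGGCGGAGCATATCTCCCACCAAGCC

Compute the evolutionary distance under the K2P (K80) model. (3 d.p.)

Of 37 sites, 1 differences are transitions and 1 are transversions, so P = 1/37 ≈ 0.027027 and Q = 1/37 ≈ 0.027027.
Under the Kimura two-parameter model, d = −½ ln(1 − 2P − Q) − ¼ ln(1 − 2Q).
1 − 2P − Q = 0.918919, giving −½ ln(0.918919) = 0.042279.
1 − 2Q = 0.945946, giving −¼ ln(0.945946) = 0.013892.
d = 0.042279 + 0.013892 = 0.056171.

0.056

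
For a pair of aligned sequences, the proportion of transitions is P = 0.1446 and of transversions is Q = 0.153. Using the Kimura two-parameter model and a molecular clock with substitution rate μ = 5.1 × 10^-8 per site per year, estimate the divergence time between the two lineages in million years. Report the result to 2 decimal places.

3.76

Under the Kimura two-parameter model, d = −½ ln(1 − 2P − Q) − ¼ ln(1 − 2Q).
1 − 2P − Q = 0.5578, giving −½ ln(0.5578) = 0.291877.
1 − 2Q = 0.694, giving −¼ ln(0.694) = 0.091321.
d = 0.291877 + 0.091321 = 0.383198.
Under a molecular clock d = 2μt, so t = d/(2μ) = 0.383198 / (2 × 5.1 × 10^-8) = 3.76 million years.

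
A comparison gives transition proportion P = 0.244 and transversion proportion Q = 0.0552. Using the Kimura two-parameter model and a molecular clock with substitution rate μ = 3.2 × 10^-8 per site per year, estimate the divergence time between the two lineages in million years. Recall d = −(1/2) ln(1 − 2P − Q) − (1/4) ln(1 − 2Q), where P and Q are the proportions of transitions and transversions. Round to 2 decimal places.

Under the Kimura two-parameter model, d = −½ ln(1 − 2P − Q) − ¼ ln(1 − 2Q).
1 − 2P − Q = 0.4568, giving −½ ln(0.4568) = 0.391755.
1 − 2Q = 0.8896, giving −¼ ln(0.8896) = 0.029246.
d = 0.391755 + 0.029246 = 0.421001.
Under a molecular clock d = 2μt, so t = d/(2μ) = 0.421001 / (2 × 3.2 × 10^-8) = 6.58 million years.

6.58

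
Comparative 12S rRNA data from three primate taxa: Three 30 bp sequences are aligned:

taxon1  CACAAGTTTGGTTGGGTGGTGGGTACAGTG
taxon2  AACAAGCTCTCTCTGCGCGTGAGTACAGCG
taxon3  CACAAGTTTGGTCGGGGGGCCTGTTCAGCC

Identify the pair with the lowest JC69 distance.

taxon1–taxon2: 12/30 differ, p = 0.400, d = 0.572.
taxon1–taxon3: 8/30 differ, p = 0.267, d = 0.330.
taxon2–taxon3: 13/30 differ, p = 0.433, d = 0.647.
The smallest distance is between taxon1 and taxon3.

taxon1 and taxon3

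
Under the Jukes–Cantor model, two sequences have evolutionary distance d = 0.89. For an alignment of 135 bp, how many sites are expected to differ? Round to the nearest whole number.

Invert JC69: p = (3/4)(1 − e^(−4d/3)) = 0.75 × (1 − e^(-1.186667)) = 0.75 × (1 − 0.305237) = 0.521072.
Expected differing sites = pL ≈ 0.521072 × 135 = 70.34472 ≈ 70.

70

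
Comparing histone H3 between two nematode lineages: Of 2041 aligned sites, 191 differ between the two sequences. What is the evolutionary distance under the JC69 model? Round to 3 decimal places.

0.100

p = 191/2041 ≈ 0.093582.
d = −(3/4) ln(1 − 4p/3) = −0.75 ln(1 − 0.124776) = −0.75 ln(0.875224)
  = −0.75 × (-0.133275) = 0.099956 substitutions/site.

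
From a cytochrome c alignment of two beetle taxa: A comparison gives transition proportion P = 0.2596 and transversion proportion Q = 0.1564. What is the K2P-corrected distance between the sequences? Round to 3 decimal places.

0.657

Under the Kimura two-parameter model, d = −½ ln(1 − 2P − Q) − ¼ ln(1 − 2Q).
1 − 2P − Q = 0.3244, giving −½ ln(0.3244) = 0.562889.
1 − 2Q = 0.6872, giving −¼ ln(0.6872) = 0.093782.
d = 0.562889 + 0.093782 = 0.656671.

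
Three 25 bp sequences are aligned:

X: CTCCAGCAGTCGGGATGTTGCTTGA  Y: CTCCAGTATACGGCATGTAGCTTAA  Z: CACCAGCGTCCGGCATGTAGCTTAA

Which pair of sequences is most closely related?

X–Y: 6/25 differ, p = 0.240, d = 0.289.
X–Z: 7/25 differ, p = 0.280, d = 0.351.
Y–Z: 4/25 differ, p = 0.160, d = 0.180.
The smallest distance is between Y and Z.

Y and Z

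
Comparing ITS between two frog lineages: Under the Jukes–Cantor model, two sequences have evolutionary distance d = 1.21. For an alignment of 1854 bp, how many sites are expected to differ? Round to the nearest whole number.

Invert JC69: p = (3/4)(1 − e^(−4d/3)) = 0.75 × (1 − e^(-1.613333)) = 0.75 × (1 − 0.199222) = 0.600584.
Expected differing sites = pL ≈ 0.600584 × 1854 = 1113.482736 ≈ 1113.

1113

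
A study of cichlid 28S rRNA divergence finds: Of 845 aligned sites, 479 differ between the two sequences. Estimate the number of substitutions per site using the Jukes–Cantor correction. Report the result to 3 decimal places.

1.057

p = 479/845 ≈ 0.566864.
d = −(3/4) ln(1 − 4p/3) = −0.75 ln(1 − 0.755819) = −0.75 ln(0.244181)
  = −0.75 × (-1.409846) = 1.057385 substitutions/site.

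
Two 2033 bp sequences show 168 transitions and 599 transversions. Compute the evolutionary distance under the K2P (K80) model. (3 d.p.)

0.530

P = 168/2033 ≈ 0.082636 and Q = 599/2033 ≈ 0.294638.
Under the Kimura two-parameter model, d = −½ ln(1 − 2P − Q) − ¼ ln(1 − 2Q).
1 − 2P − Q = 0.54009, giving −½ ln(0.54009) = 0.308010.
1 − 2Q = 0.410724, giving −¼ ln(0.410724) = 0.222458.
d = 0.308010 + 0.222458 = 0.530468.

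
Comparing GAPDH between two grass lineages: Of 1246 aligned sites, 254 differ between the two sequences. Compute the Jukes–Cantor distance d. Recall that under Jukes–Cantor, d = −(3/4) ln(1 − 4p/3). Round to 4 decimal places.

p = 254/1246 ≈ 0.203852.
d = −(3/4) ln(1 − 4p/3) = −0.75 ln(1 − 0.271803) = −0.75 ln(0.728197)
  = −0.75 × (-0.317184) = 0.237888 substitutions/site.

0.2379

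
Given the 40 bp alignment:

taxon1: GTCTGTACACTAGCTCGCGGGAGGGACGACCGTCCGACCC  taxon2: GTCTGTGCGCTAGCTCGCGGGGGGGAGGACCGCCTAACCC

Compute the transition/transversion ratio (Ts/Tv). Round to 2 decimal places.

Transitions are A↔G and C↔T; transversions are all other mismatches.
Transitions: 6. Transversions: 1.
R = 6/1 = 6.00.

6.00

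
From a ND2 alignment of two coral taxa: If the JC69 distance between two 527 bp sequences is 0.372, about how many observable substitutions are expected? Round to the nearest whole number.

155

Invert JC69: p = (3/4)(1 − e^(−4d/3)) = 0.75 × (1 − e^(-0.496)) = 0.75 × (1 − 0.608962) = 0.293279.
Expected differing sites = pL ≈ 0.293279 × 527 = 154.558033 ≈ 155.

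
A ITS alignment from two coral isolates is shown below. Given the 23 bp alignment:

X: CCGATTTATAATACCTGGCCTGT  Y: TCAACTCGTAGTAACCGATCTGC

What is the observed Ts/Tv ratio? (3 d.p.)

10.000

Transitions are A↔G and C↔T; transversions are all other mismatches.
Transitions: 10. Transversions: 1.
R = 10/1 = 10.000.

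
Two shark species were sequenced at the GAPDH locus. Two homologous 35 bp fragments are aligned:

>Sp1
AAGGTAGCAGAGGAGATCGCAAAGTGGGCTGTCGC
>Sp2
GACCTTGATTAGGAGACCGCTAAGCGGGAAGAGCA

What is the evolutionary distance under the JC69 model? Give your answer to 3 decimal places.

The sequences differ at 16 of 35 sites, so p = 16/35 ≈ 0.457143.
d = −(3/4) ln(1 − 4p/3) = −0.75 ln(1 − 0.609524) = −0.75 ln(0.390476)
  = −0.75 × (-0.940389) = 0.705292 substitutions/site.

0.705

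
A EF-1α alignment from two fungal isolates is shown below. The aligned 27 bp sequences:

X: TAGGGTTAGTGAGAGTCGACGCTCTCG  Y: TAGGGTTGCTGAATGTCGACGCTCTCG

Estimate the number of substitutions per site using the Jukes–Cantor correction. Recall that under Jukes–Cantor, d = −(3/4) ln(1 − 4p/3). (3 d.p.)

The sequences differ at 4 of 27 sites (8, 9, 13, 14), so p = 4/27 ≈ 0.148148.
d = −(3/4) ln(1 − 4p/3) = −0.75 ln(1 − 0.197531) = −0.75 ln(0.802469)
  = −0.75 × (-0.220062) = 0.165047 substitutions/site.

0.165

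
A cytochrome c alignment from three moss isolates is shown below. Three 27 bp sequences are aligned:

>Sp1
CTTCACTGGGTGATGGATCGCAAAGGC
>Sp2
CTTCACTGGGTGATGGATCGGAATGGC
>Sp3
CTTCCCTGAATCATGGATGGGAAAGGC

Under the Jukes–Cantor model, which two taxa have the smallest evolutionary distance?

Sp1–Sp2: 2/27 differ, p = 0.074, d = 0.078.
Sp1–Sp3: 6/27 differ, p = 0.222, d = 0.264.
Sp2–Sp3: 6/27 differ, p = 0.222, d = 0.264.
The smallest distance is between Sp1 and Sp2.

Sp1 and Sp2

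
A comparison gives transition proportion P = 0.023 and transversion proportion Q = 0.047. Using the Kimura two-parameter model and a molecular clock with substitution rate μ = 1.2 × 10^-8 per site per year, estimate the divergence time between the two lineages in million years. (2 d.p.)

3.06

Under the Kimura two-parameter model, d = −½ ln(1 − 2P − Q) − ¼ ln(1 − 2Q).
1 − 2P − Q = 0.907, giving −½ ln(0.907) = 0.048806.
1 − 2Q = 0.906, giving −¼ ln(0.906) = 0.024679.
d = 0.048806 + 0.024679 = 0.073485.
Under a molecular clock d = 2μt, so t = d/(2μ) = 0.073485 / (2 × 1.2 × 10^-8) = 3.06 million years.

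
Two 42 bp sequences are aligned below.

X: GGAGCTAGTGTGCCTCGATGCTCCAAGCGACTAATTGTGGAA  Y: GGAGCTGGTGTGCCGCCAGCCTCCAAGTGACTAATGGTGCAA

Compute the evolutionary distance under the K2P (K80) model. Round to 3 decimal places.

Of 42 sites, 2 differences are transitions and 6 are transversions, so P = 2/42 ≈ 0.047619 and Q = 6/42 ≈ 0.142857.
Under the Kimura two-parameter model, d = −½ ln(1 − 2P − Q) − ¼ ln(1 − 2Q).
1 − 2P − Q = 0.761905, giving −½ ln(0.761905) = 0.135967.
1 − 2Q = 0.714286, giving −¼ ln(0.714286) = 0.084118.
d = 0.135967 + 0.084118 = 0.220085.

0.220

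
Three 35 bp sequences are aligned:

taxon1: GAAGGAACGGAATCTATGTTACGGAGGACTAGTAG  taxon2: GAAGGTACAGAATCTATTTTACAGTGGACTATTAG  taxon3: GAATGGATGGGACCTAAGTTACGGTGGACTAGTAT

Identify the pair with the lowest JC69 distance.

taxon1–taxon2: 6/35 differ, p = 0.171, d = 0.195.
taxon1–taxon3: 8/35 differ, p = 0.229, d = 0.273.
taxon2–taxon3: 11/35 differ, p = 0.314, d = 0.407.
The smallest distance is between taxon1 and taxon2.

taxon1 and taxon2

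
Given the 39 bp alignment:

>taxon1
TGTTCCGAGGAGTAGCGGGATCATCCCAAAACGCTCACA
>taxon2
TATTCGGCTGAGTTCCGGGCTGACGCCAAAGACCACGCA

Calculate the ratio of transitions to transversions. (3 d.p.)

0.364

Transitions are A↔G and C↔T; transversions are all other mismatches.
Transitions: 4. Transversions: 11.
R = 4/11 = 0.363636… ≈ 0.364 (to 3 d.p.).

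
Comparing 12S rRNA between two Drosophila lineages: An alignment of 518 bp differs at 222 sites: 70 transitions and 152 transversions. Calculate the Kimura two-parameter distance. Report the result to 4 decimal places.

0.6357

P = 70/518 ≈ 0.135135 and Q = 152/518 ≈ 0.293436.
Under the Kimura two-parameter model, d = −½ ln(1 − 2P − Q) − ¼ ln(1 − 2Q).
1 − 2P − Q = 0.436294, giving −½ ln(0.436294) = 0.414719.
1 − 2Q = 0.413128, giving −¼ ln(0.413128) = 0.220999.
d = 0.414719 + 0.220999 = 0.635718.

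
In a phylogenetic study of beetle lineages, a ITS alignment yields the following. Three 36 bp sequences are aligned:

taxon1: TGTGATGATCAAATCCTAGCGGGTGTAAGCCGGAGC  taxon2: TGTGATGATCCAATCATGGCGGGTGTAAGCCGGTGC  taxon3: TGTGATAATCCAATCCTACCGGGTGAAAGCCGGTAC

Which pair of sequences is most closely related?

taxon1 and taxon2

taxon1–taxon2: 4/36 differ, p = 0.111, d = 0.120.
taxon1–taxon3: 6/36 differ, p = 0.167, d = 0.188.
taxon2–taxon3: 6/36 differ, p = 0.167, d = 0.188.
The smallest distance is between taxon1 and taxon2.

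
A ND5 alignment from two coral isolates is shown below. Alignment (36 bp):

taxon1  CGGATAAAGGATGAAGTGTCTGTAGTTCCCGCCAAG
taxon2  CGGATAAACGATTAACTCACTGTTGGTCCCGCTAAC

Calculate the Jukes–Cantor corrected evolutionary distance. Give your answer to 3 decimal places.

The sequences differ at 9 of 36 sites (9, 13, 16, 18, 19, 24, 26, 33, 36), so p = 9/36 = 0.25.
d = −(3/4) ln(1 − 4p/3) = −0.75 ln(1 − 0.333333) = −0.75 ln(0.666667)
  = −0.75 × (-0.405465) = 0.304099 substitutions/site.

0.304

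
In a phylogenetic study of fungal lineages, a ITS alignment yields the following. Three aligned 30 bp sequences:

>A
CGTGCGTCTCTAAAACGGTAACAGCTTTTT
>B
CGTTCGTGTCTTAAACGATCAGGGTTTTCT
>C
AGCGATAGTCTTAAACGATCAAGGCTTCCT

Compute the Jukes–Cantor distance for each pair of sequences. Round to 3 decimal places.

A–B: 9/30 sites differ → p = 0.3, d = −0.75 ln(1 − 0.4) = 0.383119 ≈ 0.383.
A–C: 13/30 sites differ → p ≈ 0.433333, d = −0.75 ln(1 − 0.577777) = 0.646666 ≈ 0.647.
B–C: 9/30 sites differ → p = 0.3, d = −0.75 ln(1 − 0.4) = 0.383119 ≈ 0.383.

d(A,B) = 0.383, d(A,C) = 0.647, d(B,C) = 0.383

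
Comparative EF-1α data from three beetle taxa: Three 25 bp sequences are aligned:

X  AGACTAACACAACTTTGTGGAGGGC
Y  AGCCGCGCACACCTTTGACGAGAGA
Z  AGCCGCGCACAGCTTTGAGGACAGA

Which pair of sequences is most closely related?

X–Y: 9/25 differ, p = 0.360, d = 0.490.
X–Z: 9/25 differ, p = 0.360, d = 0.490.
Y–Z: 3/25 differ, p = 0.120, d = 0.131.
The smallest distance is between Y and Z.

Y and Z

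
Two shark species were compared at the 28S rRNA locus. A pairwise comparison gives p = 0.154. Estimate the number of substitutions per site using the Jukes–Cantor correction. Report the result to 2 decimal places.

0.17

d = −(3/4) ln(1 − 4p/3) = −0.75 ln(1 − 0.205333) = −0.75 ln(0.794667)
  = −0.75 × (-0.229832) = 0.172374 substitutions/site.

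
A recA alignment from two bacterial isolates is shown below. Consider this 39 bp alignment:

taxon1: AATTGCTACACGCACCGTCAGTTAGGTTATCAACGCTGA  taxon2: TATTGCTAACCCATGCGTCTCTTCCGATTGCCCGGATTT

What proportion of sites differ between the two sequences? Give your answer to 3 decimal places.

0.513

The sequences differ at 20 of 39 positions.
p = 20/39 = 0.512820… ≈ 0.513 (to 3 d.p.).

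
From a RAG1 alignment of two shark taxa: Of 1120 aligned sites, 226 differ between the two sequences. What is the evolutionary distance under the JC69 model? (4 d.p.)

0.2351

p = 226/1120 ≈ 0.201786.
d = −(3/4) ln(1 − 4p/3) = −0.75 ln(1 − 0.269048) = −0.75 ln(0.730952)
  = −0.75 × (-0.313407) = 0.235055 substitutions/site.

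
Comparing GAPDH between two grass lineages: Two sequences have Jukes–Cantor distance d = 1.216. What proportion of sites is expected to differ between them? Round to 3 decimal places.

p = (3/4)(1 − e^(−4d/3)) = 0.75 × (1 − e^(-1.621333)) = 0.75 × (1 − 0.197635) = 0.601774.

0.602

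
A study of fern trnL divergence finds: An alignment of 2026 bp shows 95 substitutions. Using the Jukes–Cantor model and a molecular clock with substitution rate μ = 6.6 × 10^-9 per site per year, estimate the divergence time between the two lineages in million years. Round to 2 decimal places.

3.67

p = 95/2026 ≈ 0.04689.
d = −(3/4) ln(1 − 4p/3) = −0.75 ln(1 − 0.06252) = −0.75 ln(0.93748)
  = −0.75 × (-0.064560) = 0.048420 substitutions/site.
Under a molecular clock d = 2μt, so t = d/(2μ) = 0.048420 / (2 × 6.6 × 10^-9) = 3.67 million years.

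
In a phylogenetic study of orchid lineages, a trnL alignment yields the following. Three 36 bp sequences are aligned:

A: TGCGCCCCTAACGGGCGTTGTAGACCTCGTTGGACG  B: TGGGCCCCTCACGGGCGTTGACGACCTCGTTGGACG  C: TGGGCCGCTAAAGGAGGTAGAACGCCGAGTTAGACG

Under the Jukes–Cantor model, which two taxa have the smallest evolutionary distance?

A–B: 4/36 differ, p = 0.111, d = 0.120.
A–C: 12/36 differ, p = 0.333, d = 0.441.
B–C: 12/36 differ, p = 0.333, d = 0.441.
The smallest distance is between A and B.

A and B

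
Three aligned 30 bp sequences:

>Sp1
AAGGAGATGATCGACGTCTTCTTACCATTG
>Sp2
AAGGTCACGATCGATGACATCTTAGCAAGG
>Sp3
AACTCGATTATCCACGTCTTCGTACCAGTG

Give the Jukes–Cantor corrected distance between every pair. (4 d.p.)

Sp1–Sp2: 9/30 sites differ → p = 0.3, d = −0.75 ln(1 − 0.4) = 0.383119 ≈ 0.3831.
Sp1–Sp3: 7/30 sites differ → p ≈ 0.233333, d = −0.75 ln(1 − 0.311111) = 0.279506 ≈ 0.2795.
Sp2–Sp3: 14/30 sites differ → p ≈ 0.466667, d = −0.75 ln(1 − 0.622223) = 0.730088 ≈ 0.7301.

d(Sp1,Sp2) = 0.3831, d(Sp1,Sp3) = 0.2795, d(Sp2,Sp3) = 0.7301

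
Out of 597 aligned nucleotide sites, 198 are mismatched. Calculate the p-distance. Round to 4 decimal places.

p = 198/597 = 0.331658… ≈ 0.3317 (to 4 d.p.).

0.3317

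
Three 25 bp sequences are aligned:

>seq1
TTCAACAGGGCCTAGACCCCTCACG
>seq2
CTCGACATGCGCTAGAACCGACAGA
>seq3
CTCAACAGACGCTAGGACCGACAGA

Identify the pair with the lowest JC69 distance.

seq1–seq2: 10/25 differ, p = 0.400, d = 0.572.
seq1–seq3: 10/25 differ, p = 0.400, d = 0.572.
seq2–seq3: 4/25 differ, p = 0.160, d = 0.180.
The smallest distance is between seq2 and seq3.

seq2 and seq3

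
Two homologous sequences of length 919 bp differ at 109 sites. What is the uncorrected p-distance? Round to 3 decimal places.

p = 109/919 = 0.118607… ≈ 0.119 (to 3 d.p.).

0.119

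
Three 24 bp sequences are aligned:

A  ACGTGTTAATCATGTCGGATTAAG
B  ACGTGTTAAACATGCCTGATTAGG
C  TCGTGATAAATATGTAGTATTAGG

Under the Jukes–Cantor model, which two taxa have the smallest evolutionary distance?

A–B: 4/24 differ, p = 0.167, d = 0.188.
A–C: 7/24 differ, p = 0.292, d = 0.369.
B–C: 7/24 differ, p = 0.292, d = 0.369.
The smallest distance is between A and B.

A and B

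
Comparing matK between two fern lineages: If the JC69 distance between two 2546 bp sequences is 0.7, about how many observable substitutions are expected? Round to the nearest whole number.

1159

Invert JC69: p = (3/4)(1 − e^(−4d/3)) = 0.75 × (1 − e^(-0.933333)) = 0.75 × (1 − 0.393241) = 0.455069.
Expected differing sites = pL ≈ 0.455069 × 2546 = 1158.605674 ≈ 1159.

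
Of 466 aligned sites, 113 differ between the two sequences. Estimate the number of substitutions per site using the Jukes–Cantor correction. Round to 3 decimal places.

p = 113/466 ≈ 0.242489.
d = −(3/4) ln(1 − 4p/3) = −0.75 ln(1 − 0.323319) = −0.75 ln(0.676681)
  = −0.75 × (-0.390555) = 0.292916 substitutions/site.

0.293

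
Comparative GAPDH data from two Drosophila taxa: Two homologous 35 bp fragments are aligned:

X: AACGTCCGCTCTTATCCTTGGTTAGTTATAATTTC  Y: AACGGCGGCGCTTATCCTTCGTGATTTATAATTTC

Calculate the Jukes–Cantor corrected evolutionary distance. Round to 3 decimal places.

0.195

The sequences differ at 6 of 35 sites (5, 7, 10, 20, 23, 25), so p = 6/35 ≈ 0.171429.
d = −(3/4) ln(1 − 4p/3) = −0.75 ln(1 − 0.228572) = −0.75 ln(0.771428)
  = −0.75 × (-0.259512) = 0.194634 substitutions/site.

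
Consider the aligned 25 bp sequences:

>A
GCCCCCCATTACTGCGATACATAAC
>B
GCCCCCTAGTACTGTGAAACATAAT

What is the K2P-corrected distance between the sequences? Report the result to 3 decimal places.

0.236

Of 25 sites, 3 differences are transitions and 2 are transversions, so P = 3/25 = 0.12 and Q = 2/25 = 0.08.
Under the Kimura two-parameter model, d = −½ ln(1 − 2P − Q) − ¼ ln(1 − 2Q).
1 − 2P − Q = 0.68, giving −½ ln(0.68) = 0.192831.
1 − 2Q = 0.84, giving −¼ ln(0.84) = 0.043588.
d = 0.192831 + 0.043588 = 0.236419.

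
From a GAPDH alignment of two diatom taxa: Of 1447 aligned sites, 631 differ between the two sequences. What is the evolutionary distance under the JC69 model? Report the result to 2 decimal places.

0.65

p = 631/1447 ≈ 0.436075.
d = −(3/4) ln(1 − 4p/3) = −0.75 ln(1 − 0.581433) = −0.75 ln(0.418567)
  = −0.75 × (-0.870918) = 0.653189 substitutions/site.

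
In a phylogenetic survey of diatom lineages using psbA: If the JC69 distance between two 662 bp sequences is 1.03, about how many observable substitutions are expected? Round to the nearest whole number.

Invert JC69: p = (3/4)(1 − e^(−4d/3)) = 0.75 × (1 − e^(-1.373333)) = 0.75 × (1 − 0.253261) = 0.560054.
Expected differing sites = pL ≈ 0.560054 × 662 = 370.755748 ≈ 371.

371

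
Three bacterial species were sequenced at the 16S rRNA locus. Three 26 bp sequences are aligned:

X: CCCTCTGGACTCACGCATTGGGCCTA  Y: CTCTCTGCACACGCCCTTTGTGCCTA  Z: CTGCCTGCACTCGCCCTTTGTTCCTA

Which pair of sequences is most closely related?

X–Y: 7/26 differ, p = 0.269, d = 0.334.
X–Z: 9/26 differ, p = 0.346, d = 0.464.
Y–Z: 4/26 differ, p = 0.154, d = 0.172.
The smallest distance is between Y and Z.

Y and Z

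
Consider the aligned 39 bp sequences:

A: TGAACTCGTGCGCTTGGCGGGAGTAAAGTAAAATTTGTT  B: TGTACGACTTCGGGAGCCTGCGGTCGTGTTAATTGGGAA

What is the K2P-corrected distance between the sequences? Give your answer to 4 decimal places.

1.3614

Of 39 sites, 2 differences are transitions and 19 are transversions, so P = 2/39 ≈ 0.051282 and Q = 19/39 ≈ 0.487179.
Under the Kimura two-parameter model, d = −½ ln(1 − 2P − Q) − ¼ ln(1 − 2Q).
1 − 2P − Q = 0.410257, giving −½ ln(0.410257) = 0.445486.
1 − 2Q = 0.025642, giving −¼ ln(0.025642) = 0.915881.
d = 0.445486 + 0.915881 = 1.361367.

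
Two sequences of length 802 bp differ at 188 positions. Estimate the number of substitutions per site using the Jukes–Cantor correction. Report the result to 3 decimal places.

p = 188/802 ≈ 0.234414.
d = −(3/4) ln(1 − 4p/3) = −0.75 ln(1 − 0.312552) = −0.75 ln(0.687448)
  = −0.75 × (-0.374769) = 0.281077 substitutions/site.

0.281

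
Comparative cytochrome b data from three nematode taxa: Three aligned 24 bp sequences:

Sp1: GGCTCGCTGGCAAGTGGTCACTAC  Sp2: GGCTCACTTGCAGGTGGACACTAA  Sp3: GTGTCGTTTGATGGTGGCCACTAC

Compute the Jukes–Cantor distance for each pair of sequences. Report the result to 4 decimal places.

Sp1–Sp2: 5/24 sites differ → p ≈ 0.208333, d = −0.75 ln(1 − 0.277777) = 0.244066 ≈ 0.2441.
Sp1–Sp3: 8/24 sites differ → p ≈ 0.333333, d = −0.75 ln(1 − 0.444444) = 0.440839 ≈ 0.4408.
Sp2–Sp3: 8/24 sites differ → p ≈ 0.333333, d = −0.75 ln(1 − 0.444444) = 0.440839 ≈ 0.4408.

d(Sp1,Sp2) = 0.2441, d(Sp1,Sp3) = 0.4408, d(Sp2,Sp3) = 0.4408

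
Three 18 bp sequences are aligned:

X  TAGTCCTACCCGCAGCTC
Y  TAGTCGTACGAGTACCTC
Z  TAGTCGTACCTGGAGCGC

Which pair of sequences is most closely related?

X and Z

X–Y: 5/18 differ, p = 0.278, d = 0.347.
X–Z: 4/18 differ, p = 0.222, d = 0.264.
Y–Z: 5/18 differ, p = 0.278, d = 0.347.
The smallest distance is between X and Z.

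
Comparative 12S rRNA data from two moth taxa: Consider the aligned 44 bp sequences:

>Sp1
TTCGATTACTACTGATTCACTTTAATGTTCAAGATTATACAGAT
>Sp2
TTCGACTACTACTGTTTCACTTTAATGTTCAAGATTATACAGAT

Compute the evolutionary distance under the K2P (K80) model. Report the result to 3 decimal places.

0.047

Of 44 sites, 1 differences are transitions and 1 are transversions, so P = 1/44 ≈ 0.022727 and Q = 1/44 ≈ 0.022727.
Under the Kimura two-parameter model, d = −½ ln(1 − 2P − Q) − ¼ ln(1 − 2Q).
1 − 2P − Q = 0.931819, giving −½ ln(0.931819) = 0.035308.
1 − 2Q = 0.954546, giving −¼ ln(0.954546) = 0.011630.
d = 0.035308 + 0.011630 = 0.046938.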